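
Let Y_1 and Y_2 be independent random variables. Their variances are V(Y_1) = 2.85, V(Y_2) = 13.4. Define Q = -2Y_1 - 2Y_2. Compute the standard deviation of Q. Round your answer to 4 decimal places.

8.0623

By independence, V(Q) = (-2)²V(Y_1) + (-2)²V(Y_2)
= (-2)²·2.85 + (-2)²·13.4 = 65
SD(Q) = √65 ≈ 8.0623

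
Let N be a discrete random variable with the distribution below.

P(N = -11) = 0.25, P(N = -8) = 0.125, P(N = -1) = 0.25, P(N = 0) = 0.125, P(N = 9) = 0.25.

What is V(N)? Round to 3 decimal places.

E[N] = (-11)(0.25) + (-8)(0.125) + (-1)(0.25) + (0)(0.125) + (9)(0.25) = -1.75
E[N²] = (-11)²(0.25) + (-8)²(0.125) + (-1)²(0.25) + (0)²(0.125) + (9)²(0.25) = 58.75
V(N) = E[N²] − (E[N])² = 58.75 − (-1.75)² = 55.6875

55.688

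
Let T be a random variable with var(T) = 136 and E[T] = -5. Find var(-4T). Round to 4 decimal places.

2176.0000

var(-4T) = (-4)²·var(T) = 16·136 = 2176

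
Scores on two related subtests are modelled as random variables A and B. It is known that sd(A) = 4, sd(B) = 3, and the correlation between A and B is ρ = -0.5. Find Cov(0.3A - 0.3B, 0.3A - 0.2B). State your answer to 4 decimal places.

var(A) = (4)² = 16;  var(B) = (3)² = 9
Cov(A,B) = ρ·sd(A)·sd(B) = -0.5·4·3 = -6
Cov(0.3A - 0.3B, 0.3A - 0.2B) = (0.3)(0.3)var(A) + (-0.3)(-0.2)var(B) + [(0.3)(-0.2) + (-0.3)(0.3)]Cov(A,B)
= 0.09·16 + 0.06·9 + -0.15·-6 = 2.88

2.8800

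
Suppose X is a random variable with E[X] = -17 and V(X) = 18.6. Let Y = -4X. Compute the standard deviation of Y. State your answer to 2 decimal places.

17.25

V(-4X) = (-4)²·18.6 = 297.6
σ(Y) = √297.6 ≈ 17.25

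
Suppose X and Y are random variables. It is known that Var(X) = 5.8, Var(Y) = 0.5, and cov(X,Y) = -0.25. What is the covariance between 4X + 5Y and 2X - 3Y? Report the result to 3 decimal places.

cov(4X + 5Y, 2X - 3Y) = (4)(2)Var(X) + (5)(-3)Var(Y) + [(4)(-3) + (5)(2)]cov(X,Y)
= 8·5.8 + -15·0.5 + -2·-0.25 = 39.4

39.400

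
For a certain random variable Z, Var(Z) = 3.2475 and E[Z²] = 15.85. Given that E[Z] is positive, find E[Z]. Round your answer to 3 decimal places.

3.550

(E[Z])² = E[Z²] − Var(Z) = 15.85 − 3.2475 = 12.6025
E[Z] = √12.6025 = 3.55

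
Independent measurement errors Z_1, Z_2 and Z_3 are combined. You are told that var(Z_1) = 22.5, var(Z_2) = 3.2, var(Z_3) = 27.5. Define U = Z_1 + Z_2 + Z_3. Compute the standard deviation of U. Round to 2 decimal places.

7.29

By independence, var(U) = (1)²var(Z_1) + (1)²var(Z_2) + (1)²var(Z_3)
= (1)²·22.5 + (1)²·3.2 + (1)²·27.5 = 53.2
sd(U) = √53.2 ≈ 7.29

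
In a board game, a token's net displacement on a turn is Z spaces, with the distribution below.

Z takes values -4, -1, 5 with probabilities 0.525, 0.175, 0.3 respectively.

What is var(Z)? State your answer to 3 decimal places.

15.474

E[Z] = (-4)(0.525) + (-1)(0.175) + (5)(0.3) = -0.775
E[Z²] = (-4)²(0.525) + (-1)²(0.175) + (5)²(0.3) = 16.075
var(Z) = E[Z²] − (E[Z])² = 16.075 − (-0.775)² = 15.474375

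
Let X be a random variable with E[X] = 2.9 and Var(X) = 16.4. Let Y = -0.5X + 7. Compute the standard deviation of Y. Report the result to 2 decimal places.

Var(-0.5X + 7) = (-0.5)²·16.4 = 4.1
sd(Y) = √4.1 ≈ 2.02

2.02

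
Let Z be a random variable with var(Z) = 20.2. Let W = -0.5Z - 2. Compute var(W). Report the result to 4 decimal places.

var(-0.5Z - 2) = (-0.5)²·var(Z) = 0.25·20.2 = 5.05

5.0500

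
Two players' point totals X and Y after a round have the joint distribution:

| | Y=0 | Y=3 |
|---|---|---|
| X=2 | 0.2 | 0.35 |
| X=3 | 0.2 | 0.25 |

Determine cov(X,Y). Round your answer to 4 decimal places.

E[X] = 2.45,  E[Y] = 1.8
E[XY] = 4.35
cov(X,Y) = E[XY] − E[X]E[Y] = 4.35 − (2.45)(1.8) = -0.06

-0.0600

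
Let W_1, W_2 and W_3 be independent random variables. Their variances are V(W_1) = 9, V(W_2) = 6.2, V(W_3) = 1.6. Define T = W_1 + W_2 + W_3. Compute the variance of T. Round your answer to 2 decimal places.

By independence, V(T) = (1)²V(W_1) + (1)²V(W_2) + (1)²V(W_3)
= (1)²·9 + (1)²·6.2 + (1)²·1.6 = 16.8

16.80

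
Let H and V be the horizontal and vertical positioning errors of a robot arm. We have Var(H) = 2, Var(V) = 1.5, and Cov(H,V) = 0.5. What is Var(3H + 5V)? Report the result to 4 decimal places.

70.5000

Var(3H + 5V) = (3)²·Var(H) + (5)²·Var(V) + 2·(3)·(5)·Cov(H,V)
= 9·2 + 25·1.5 + 30·0.5 = 70.5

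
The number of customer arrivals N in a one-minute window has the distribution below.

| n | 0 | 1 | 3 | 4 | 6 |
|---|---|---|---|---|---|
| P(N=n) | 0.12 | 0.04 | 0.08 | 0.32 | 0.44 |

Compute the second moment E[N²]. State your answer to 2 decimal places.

E[N²] = (0)²(0.12) + (1)²(0.04) + (3)²(0.08) + (4)²(0.32) + (6)²(0.44) = 21.72

21.72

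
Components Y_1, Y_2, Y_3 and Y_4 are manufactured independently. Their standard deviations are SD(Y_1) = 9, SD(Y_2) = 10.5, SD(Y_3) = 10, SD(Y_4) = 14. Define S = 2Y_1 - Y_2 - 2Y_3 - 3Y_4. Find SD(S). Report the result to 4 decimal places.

50.9730

Var(Y_1) = 81, Var(Y_2) = 110.25, Var(Y_3) = 100, Var(Y_4) = 196
By independence, Var(S) = (2)²Var(Y_1) + (-1)²Var(Y_2) + (-2)²Var(Y_3) + (-3)²Var(Y_4)
= (2)²·81 + (-1)²·110.25 + (-2)²·100 + (-3)²·196 = 2598.25
SD(S) = √2598.25 ≈ 50.9730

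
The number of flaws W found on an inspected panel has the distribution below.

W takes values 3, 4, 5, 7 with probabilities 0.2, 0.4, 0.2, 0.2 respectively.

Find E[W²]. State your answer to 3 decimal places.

23.000

E[W²] = (3)²(0.2) + (4)²(0.4) + (5)²(0.2) + (7)²(0.2) = 23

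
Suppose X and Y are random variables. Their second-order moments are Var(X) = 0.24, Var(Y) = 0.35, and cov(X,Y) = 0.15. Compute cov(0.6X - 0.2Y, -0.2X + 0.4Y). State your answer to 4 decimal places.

cov(0.6X - 0.2Y, -0.2X + 0.4Y) = (0.6)(-0.2)Var(X) + (-0.2)(0.4)Var(Y) + [(0.6)(0.4) + (-0.2)(-0.2)]cov(X,Y)
= -0.12·0.24 + -0.08·0.35 + 0.28·0.15 = -0.0148

-0.0148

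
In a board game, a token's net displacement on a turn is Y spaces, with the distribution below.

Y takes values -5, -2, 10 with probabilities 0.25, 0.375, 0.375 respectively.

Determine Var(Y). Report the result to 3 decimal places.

E[Y] = (-5)(0.25) + (-2)(0.375) + (10)(0.375) = 1.75
E[Y²] = (-5)²(0.25) + (-2)²(0.375) + (10)²(0.375) = 45.25
Var(Y) = E[Y²] − (E[Y])² = 45.25 − (1.75)² = 42.1875

42.188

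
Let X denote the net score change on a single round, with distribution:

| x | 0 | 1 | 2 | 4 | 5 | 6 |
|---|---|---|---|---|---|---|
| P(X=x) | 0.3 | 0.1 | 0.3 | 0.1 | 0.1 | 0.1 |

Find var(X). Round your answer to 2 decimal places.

E[X] = (0)(0.3) + (1)(0.1) + (2)(0.3) + (4)(0.1) + (5)(0.1) + (6)(0.1) = 2.2
E[X²] = (0)²(0.3) + (1)²(0.1) + (2)²(0.3) + (4)²(0.1) + (5)²(0.1) + (6)²(0.1) = 9
var(X) = E[X²] − (E[X])² = 9 − (2.2)² = 4.16

4.16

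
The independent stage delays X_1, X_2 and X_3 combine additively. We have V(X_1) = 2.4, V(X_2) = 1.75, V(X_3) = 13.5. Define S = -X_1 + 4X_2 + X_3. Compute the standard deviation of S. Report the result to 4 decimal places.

By independence, V(S) = (-1)²V(X_1) + (4)²V(X_2) + (1)²V(X_3)
= (-1)²·2.4 + (4)²·1.75 + (1)²·13.5 = 43.9
σ(S) = √43.9 ≈ 6.6257

6.6257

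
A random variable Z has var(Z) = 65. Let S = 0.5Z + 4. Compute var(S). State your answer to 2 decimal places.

var(0.5Z + 4) = (0.5)²·var(Z) = 0.25·65 = 16.25

16.25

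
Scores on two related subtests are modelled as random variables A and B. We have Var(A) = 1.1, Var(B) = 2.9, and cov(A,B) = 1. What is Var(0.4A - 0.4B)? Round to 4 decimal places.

0.3200

Var(0.4A - 0.4B) = (0.4)²·Var(A) + (-0.4)²·Var(B) + 2·(0.4)·(-0.4)·cov(A,B)
= 0.16·1.1 + 0.16·2.9 + -0.32·1 = 0.32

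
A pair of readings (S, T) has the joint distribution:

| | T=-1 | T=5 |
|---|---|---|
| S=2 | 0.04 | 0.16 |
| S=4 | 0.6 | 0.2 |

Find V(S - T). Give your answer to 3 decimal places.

11.046

E[S] = 3.6,  E[T] = 1.16,  E[ST] = 3.12
V(S) = 13.6 − (3.6)² = 0.64;  V(T) = 9.64 − (1.16)² = 8.2944
cov(S,T) = 3.12 − (3.6)(1.16) = -1.056
V(S - T) = (1)²·0.64 + (-1)²·8.2944 + 2·(1)·(-1)·-1.056 = 11.0464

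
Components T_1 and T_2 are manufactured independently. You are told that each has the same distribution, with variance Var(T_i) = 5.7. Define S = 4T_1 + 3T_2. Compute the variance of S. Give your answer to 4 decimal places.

By independence, Var(S) = (4)²Var(T_1) + (3)²Var(T_2)
= (4)²·5.7 + (3)²·5.7 = 142.5

142.5000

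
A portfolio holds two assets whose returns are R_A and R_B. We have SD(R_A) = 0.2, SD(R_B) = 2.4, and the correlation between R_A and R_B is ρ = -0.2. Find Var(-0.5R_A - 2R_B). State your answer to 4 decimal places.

22.8580

Var(R_A) = (0.2)² = 0.04;  Var(R_B) = (2.4)² = 5.76
Cov(R_A,R_B) = ρ·SD(R_A)·SD(R_B) = -0.2·0.2·2.4 = -0.096
Var(-0.5R_A - 2R_B) = (-0.5)²·Var(R_A) + (-2)²·Var(R_B) + 2·(-0.5)·(-2)·Cov(R_A,R_B)
= 0.25·0.04 + 4·5.76 + 2·-0.096 = 22.858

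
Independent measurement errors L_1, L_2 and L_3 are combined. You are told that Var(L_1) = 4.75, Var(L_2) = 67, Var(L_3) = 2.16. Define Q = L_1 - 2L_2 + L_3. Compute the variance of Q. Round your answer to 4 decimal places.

274.9100

By independence, Var(Q) = (1)²Var(L_1) + (-2)²Var(L_2) + (1)²Var(L_3)
= (1)²·4.75 + (-2)²·67 + (1)²·2.16 = 274.91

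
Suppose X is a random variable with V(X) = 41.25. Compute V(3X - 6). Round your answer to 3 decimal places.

V(3X - 6) = (3)²·V(X) = 9·41.25 = 371.25

371.250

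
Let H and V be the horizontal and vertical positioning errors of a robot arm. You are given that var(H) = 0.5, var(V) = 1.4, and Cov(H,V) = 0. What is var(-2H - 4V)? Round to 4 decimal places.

24.4000

var(-2H - 4V) = (-2)²·var(H) + (-4)²·var(V) + 2·(-2)·(-4)·Cov(H,V)
= 4·0.5 + 16·1.4 + 16·0 = 24.4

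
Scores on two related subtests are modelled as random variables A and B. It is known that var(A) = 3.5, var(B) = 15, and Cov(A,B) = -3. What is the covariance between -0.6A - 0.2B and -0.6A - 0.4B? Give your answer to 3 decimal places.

1.380

Cov(-0.6A - 0.2B, -0.6A - 0.4B) = (-0.6)(-0.6)var(A) + (-0.2)(-0.4)var(B) + [(-0.6)(-0.4) + (-0.2)(-0.6)]Cov(A,B)
= 0.36·3.5 + 0.08·15 + 0.36·-3 = 1.38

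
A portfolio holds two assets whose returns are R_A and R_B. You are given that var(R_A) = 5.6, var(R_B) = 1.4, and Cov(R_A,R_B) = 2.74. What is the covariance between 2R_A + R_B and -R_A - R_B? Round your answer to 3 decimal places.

Cov(2R_A + R_B, -R_A - R_B) = (2)(-1)var(R_A) + (1)(-1)var(R_B) + [(2)(-1) + (1)(-1)]Cov(R_A,R_B)
= -2·5.6 + -1·1.4 + -3·2.74 = -20.82

-20.820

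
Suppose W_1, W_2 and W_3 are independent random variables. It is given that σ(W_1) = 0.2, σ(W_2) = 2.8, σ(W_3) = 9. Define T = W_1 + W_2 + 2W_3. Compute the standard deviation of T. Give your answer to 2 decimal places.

V(W_1) = 0.04, V(W_2) = 7.84, V(W_3) = 81
By independence, V(T) = (1)²V(W_1) + (1)²V(W_2) + (2)²V(W_3)
= (1)²·0.04 + (1)²·7.84 + (2)²·81 = 331.88
σ(T) = √331.88 ≈ 18.22

18.22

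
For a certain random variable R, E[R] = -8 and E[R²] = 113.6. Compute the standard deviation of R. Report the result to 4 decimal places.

Var(R) = 113.6 − (-8)² = 49.6
SD(R) = √49.6 ≈ 7.0427

7.0427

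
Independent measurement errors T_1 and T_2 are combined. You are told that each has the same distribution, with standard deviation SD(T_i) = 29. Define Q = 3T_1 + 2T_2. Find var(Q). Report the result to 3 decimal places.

10933.000

var(T_i) = (29)² = 841
By independence, var(Q) = (3)²var(T_1) + (2)²var(T_2)
= (3)²·841 + (2)²·841 = 10933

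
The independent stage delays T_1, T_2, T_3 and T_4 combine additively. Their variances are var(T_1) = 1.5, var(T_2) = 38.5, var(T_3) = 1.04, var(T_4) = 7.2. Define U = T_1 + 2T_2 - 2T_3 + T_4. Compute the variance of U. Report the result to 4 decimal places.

By independence, var(U) = (1)²var(T_1) + (2)²var(T_2) + (-2)²var(T_3) + (1)²var(T_4)
= (1)²·1.5 + (2)²·38.5 + (-2)²·1.04 + (1)²·7.2 = 166.86

166.8600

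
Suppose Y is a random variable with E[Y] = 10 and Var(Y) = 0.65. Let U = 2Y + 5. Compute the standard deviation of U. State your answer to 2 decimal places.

1.61

Var(2Y + 5) = (2)²·0.65 = 2.6
SD(U) = √2.6 ≈ 1.61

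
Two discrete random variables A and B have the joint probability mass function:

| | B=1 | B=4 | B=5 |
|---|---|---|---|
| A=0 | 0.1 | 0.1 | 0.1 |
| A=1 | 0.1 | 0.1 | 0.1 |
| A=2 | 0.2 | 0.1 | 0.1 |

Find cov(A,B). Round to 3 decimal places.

-0.210

E[A] = 1.1,  E[B] = 3.1
E[AB] = 3.2
cov(A,B) = E[AB] − E[A]E[B] = 3.2 − (1.1)(3.1) = -0.21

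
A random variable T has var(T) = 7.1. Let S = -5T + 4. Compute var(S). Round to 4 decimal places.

var(-5T + 4) = (-5)²·var(T) = 25·7.1 = 177.5

177.5000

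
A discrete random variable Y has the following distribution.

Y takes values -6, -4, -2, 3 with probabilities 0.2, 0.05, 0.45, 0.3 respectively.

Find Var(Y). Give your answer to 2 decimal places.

10.54

E[Y] = (-6)(0.2) + (-4)(0.05) + (-2)(0.45) + (3)(0.3) = -1.4
E[Y²] = (-6)²(0.2) + (-4)²(0.05) + (-2)²(0.45) + (3)²(0.3) = 12.5
Var(Y) = E[Y²] − (E[Y])² = 12.5 − (-1.4)² = 10.54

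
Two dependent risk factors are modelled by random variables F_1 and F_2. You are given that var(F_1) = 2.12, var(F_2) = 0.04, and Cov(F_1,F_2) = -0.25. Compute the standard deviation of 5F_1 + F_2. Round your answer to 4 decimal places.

7.1091

var(5F_1 + F_2) = (5)²·var(F_1) + (1)²·var(F_2) + 2·(5)·(1)·Cov(F_1,F_2)
= 25·2.12 + 1·0.04 + 10·-0.25 = 50.54
sd(5F_1 + F_2) = √50.54 ≈ 7.1091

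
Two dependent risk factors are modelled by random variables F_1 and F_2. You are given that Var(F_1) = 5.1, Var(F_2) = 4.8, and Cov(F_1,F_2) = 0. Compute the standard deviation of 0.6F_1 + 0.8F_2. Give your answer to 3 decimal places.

2.215

Var(0.6F_1 + 0.8F_2) = (0.6)²·Var(F_1) + (0.8)²·Var(F_2) + 2·(0.6)·(0.8)·Cov(F_1,F_2)
= 0.36·5.1 + 0.64·4.8 + 0.96·0 = 4.908
sd(0.6F_1 + 0.8F_2) = √4.908 ≈ 2.215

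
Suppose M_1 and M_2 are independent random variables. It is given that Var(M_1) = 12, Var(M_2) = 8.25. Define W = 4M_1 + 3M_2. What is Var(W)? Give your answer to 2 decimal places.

266.25

By independence, Var(W) = (4)²Var(M_1) + (3)²Var(M_2)
= (4)²·12 + (3)²·8.25 = 266.25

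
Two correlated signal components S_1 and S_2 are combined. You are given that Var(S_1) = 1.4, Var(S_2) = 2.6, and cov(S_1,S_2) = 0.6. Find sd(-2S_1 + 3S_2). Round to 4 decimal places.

4.6690

Var(-2S_1 + 3S_2) = (-2)²·Var(S_1) + (3)²·Var(S_2) + 2·(-2)·(3)·cov(S_1,S_2)
= 4·1.4 + 9·2.6 + -12·0.6 = 21.8
sd(-2S_1 + 3S_2) = √21.8 ≈ 4.6690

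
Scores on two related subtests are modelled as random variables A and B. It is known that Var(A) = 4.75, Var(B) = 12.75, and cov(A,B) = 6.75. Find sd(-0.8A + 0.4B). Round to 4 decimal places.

0.8718

Var(-0.8A + 0.4B) = (-0.8)²·Var(A) + (0.4)²·Var(B) + 2·(-0.8)·(0.4)·cov(A,B)
= 0.64·4.75 + 0.16·12.75 + -0.64·6.75 = 0.76
sd(-0.8A + 0.4B) = √0.76 ≈ 0.8718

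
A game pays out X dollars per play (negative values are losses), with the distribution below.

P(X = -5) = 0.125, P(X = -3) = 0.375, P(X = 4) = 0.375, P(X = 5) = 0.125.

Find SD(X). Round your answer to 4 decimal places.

3.9350

E[X] = (-5)(0.125) + (-3)(0.375) + (4)(0.375) + (5)(0.125) = 0.375
E[X²] = (-5)²(0.125) + (-3)²(0.375) + (4)²(0.375) + (5)²(0.125) = 15.625
Var(X) = E[X²] − (E[X])² = 15.625 − (0.375)² = 15.484375
SD(X) = √15.484375 ≈ 3.9350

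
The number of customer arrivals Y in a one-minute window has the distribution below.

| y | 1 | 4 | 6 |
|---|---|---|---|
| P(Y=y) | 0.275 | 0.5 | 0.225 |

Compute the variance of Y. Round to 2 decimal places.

E[Y] = (1)(0.275) + (4)(0.5) + (6)(0.225) = 3.625
E[Y²] = (1)²(0.275) + (4)²(0.5) + (6)²(0.225) = 16.375
V(Y) = E[Y²] − (E[Y])² = 16.375 − (3.625)² = 3.234375

3.23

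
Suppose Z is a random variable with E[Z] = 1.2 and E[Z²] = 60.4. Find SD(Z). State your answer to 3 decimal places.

Var(Z) = 60.4 − (1.2)² = 58.96
SD(Z) = √58.96 ≈ 7.679

7.679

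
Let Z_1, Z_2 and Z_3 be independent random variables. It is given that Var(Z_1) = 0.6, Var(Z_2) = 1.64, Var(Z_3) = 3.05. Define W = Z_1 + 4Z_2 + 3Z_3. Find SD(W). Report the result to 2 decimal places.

7.37

By independence, Var(W) = (1)²Var(Z_1) + (4)²Var(Z_2) + (3)²Var(Z_3)
= (1)²·0.6 + (4)²·1.64 + (3)²·3.05 = 54.29
SD(W) = √54.29 ≈ 7.37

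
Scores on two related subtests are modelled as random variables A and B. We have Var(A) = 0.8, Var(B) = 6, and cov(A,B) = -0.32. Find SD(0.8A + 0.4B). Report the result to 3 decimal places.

Var(0.8A + 0.4B) = (0.8)²·Var(A) + (0.4)²·Var(B) + 2·(0.8)·(0.4)·cov(A,B)
= 0.64·0.8 + 0.16·6 + 0.64·-0.32 = 1.2672
SD(0.8A + 0.4B) = √1.2672 ≈ 1.126

1.126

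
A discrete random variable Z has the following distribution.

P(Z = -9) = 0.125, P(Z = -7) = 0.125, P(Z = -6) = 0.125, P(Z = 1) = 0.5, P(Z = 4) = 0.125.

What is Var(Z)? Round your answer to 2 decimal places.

20.19

E[Z] = (-9)(0.125) + (-7)(0.125) + (-6)(0.125) + (1)(0.5) + (4)(0.125) = -1.75
E[Z²] = (-9)²(0.125) + (-7)²(0.125) + (-6)²(0.125) + (1)²(0.5) + (4)²(0.125) = 23.25
Var(Z) = E[Z²] − (E[Z])² = 23.25 − (-1.75)² = 20.1875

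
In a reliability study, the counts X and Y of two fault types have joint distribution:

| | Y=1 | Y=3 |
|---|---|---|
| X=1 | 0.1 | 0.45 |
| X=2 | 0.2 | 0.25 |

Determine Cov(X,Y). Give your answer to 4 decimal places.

-0.1300

E[X] = 1.45,  E[Y] = 2.4
E[XY] = 3.35
Cov(X,Y) = E[XY] − E[X]E[Y] = 3.35 − (1.45)(2.4) = -0.13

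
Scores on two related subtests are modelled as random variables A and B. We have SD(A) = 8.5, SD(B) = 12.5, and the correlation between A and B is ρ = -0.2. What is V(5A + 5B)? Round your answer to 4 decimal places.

V(A) = (8.5)² = 72.25;  V(B) = (12.5)² = 156.25
cov(A,B) = ρ·SD(A)·SD(B) = -0.2·8.5·12.5 = -21.25
V(5A + 5B) = (5)²·V(A) + (5)²·V(B) + 2·(5)·(5)·cov(A,B)
= 25·72.25 + 25·156.25 + 50·-21.25 = 4650

4650.0000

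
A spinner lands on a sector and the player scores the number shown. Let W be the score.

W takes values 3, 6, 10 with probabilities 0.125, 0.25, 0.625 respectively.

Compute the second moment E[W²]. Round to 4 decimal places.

E[W²] = (3)²(0.125) + (6)²(0.25) + (10)²(0.625) = 72.625

72.6250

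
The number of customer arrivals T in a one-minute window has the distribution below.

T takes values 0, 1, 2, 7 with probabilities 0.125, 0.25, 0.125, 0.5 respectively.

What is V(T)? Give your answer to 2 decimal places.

E[T] = (0)(0.125) + (1)(0.25) + (2)(0.125) + (7)(0.5) = 4
E[T²] = (0)²(0.125) + (1)²(0.25) + (2)²(0.125) + (7)²(0.5) = 25.25
V(T) = E[T²] − (E[T])² = 25.25 − (4)² = 9.25

9.25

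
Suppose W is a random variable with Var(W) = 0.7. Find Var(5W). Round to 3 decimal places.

17.500

Var(5W) = (5)²·Var(W) = 25·0.7 = 17.5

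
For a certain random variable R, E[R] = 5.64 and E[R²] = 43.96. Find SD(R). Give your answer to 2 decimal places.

Var(R) = 43.96 − (5.64)² = 12.1504
SD(R) = √12.1504 ≈ 3.49

3.49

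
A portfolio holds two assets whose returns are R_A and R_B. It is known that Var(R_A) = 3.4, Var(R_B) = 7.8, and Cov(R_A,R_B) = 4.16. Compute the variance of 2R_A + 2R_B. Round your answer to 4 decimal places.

Var(2R_A + 2R_B) = (2)²·Var(R_A) + (2)²·Var(R_B) + 2·(2)·(2)·Cov(R_A,R_B)
= 4·3.4 + 4·7.8 + 8·4.16 = 78.08

78.0800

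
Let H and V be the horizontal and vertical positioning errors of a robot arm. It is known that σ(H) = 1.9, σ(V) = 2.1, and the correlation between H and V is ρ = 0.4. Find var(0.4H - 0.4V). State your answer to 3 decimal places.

0.772

var(H) = (1.9)² = 3.61;  var(V) = (2.1)² = 4.41
cov(H,V) = ρ·σ(H)·σ(V) = 0.4·1.9·2.1 = 1.596
var(0.4H - 0.4V) = (0.4)²·var(H) + (-0.4)²·var(V) + 2·(0.4)·(-0.4)·cov(H,V)
= 0.16·3.61 + 0.16·4.41 + -0.32·1.596 = 0.77248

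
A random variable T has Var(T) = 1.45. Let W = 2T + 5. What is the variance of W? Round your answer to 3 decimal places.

Var(2T + 5) = (2)²·Var(T) = 4·1.45 = 5.8

5.800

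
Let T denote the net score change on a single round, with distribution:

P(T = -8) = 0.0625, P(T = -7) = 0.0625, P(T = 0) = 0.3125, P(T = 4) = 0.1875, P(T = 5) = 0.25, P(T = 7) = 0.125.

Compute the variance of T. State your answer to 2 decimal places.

E[T] = (-8)(0.0625) + (-7)(0.0625) + (0)(0.3125) + (4)(0.1875) + (5)(0.25) + (7)(0.125) = 1.9375
E[T²] = (-8)²(0.0625) + (-7)²(0.0625) + (0)²(0.3125) + (4)²(0.1875) + (5)²(0.25) + (7)²(0.125) = 22.4375
Var(T) = E[T²] − (E[T])² = 22.4375 − (1.9375)² = 18.68359375

18.68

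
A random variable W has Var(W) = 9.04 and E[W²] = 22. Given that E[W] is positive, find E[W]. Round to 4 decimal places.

(E[W])² = E[W²] − Var(W) = 22 − 9.04 = 12.96
E[W] = √12.96 = 3.6

3.6000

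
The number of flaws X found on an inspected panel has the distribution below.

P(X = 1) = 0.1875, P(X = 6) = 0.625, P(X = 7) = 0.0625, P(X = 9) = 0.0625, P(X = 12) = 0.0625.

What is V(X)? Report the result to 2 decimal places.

E[X] = (1)(0.1875) + (6)(0.625) + (7)(0.0625) + (9)(0.0625) + (12)(0.0625) = 5.6875
E[X²] = (1)²(0.1875) + (6)²(0.625) + (7)²(0.0625) + (9)²(0.0625) + (12)²(0.0625) = 39.8125
V(X) = E[X²] − (E[X])² = 39.8125 − (5.6875)² = 7.46484375

7.46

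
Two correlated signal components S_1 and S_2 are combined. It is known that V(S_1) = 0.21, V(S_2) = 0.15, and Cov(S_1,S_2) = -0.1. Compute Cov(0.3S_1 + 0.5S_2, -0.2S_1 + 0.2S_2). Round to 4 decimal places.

Cov(0.3S_1 + 0.5S_2, -0.2S_1 + 0.2S_2) = (0.3)(-0.2)V(S_1) + (0.5)(0.2)V(S_2) + [(0.3)(0.2) + (0.5)(-0.2)]Cov(S_1,S_2)
= -0.06·0.21 + 0.1·0.15 + -0.04·-0.1 = 0.0064

0.0064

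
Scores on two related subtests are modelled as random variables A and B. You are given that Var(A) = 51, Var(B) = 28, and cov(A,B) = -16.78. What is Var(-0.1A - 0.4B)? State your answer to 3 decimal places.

3.648

Var(-0.1A - 0.4B) = (-0.1)²·Var(A) + (-0.4)²·Var(B) + 2·(-0.1)·(-0.4)·cov(A,B)
= 0.01·51 + 0.16·28 + 0.08·-16.78 = 3.6476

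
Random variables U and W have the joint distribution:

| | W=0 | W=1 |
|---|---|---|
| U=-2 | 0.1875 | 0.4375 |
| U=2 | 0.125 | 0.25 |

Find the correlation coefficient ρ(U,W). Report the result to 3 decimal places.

E[U] = -0.5,  E[W] = 0.6875
E[UW] = -0.375
Cov(U,W) = E[UW] − E[U]E[W] = -0.375 − (-0.5)(0.6875) = -0.03125
var(U) = 3.75,  var(W) = 0.21484375
ρ = -0.03125 / √(3.75·0.21484375) ≈ -0.035

-0.035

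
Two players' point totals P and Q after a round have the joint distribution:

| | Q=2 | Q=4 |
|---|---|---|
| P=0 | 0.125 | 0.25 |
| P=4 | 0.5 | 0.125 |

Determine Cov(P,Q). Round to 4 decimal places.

-0.8750

E[P] = 2.5,  E[Q] = 2.75
E[PQ] = 6
Cov(P,Q) = E[PQ] − E[P]E[Q] = 6 − (2.5)(2.75) = -0.875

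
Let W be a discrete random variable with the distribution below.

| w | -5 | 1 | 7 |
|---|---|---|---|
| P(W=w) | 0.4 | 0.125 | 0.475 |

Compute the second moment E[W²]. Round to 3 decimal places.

E[W²] = (-5)²(0.4) + (1)²(0.125) + (7)²(0.475) = 33.4

33.400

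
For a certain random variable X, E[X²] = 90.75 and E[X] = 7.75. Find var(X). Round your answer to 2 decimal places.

30.69

var(X) = 90.75 − (7.75)² = 30.6875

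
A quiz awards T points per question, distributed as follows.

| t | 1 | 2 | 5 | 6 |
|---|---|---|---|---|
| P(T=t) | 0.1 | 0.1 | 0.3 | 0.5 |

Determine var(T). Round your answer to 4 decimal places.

2.9600

E[T] = (1)(0.1) + (2)(0.1) + (5)(0.3) + (6)(0.5) = 4.8
E[T²] = (1)²(0.1) + (2)²(0.1) + (5)²(0.3) + (6)²(0.5) = 26
var(T) = E[T²] − (E[T])² = 26 − (4.8)² = 2.96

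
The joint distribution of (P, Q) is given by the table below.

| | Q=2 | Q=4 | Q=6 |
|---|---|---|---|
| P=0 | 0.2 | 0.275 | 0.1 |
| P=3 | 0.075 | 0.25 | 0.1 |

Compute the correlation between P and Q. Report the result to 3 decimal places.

0.168

E[P] = 1.275,  E[Q] = 3.85
E[PQ] = 5.25
Cov(P,Q) = E[PQ] − E[P]E[Q] = 5.25 − (1.275)(3.85) = 0.34125
Var(P) = 2.199375,  Var(Q) = 1.8775
ρ = 0.34125 / √(2.199375·1.8775) ≈ 0.168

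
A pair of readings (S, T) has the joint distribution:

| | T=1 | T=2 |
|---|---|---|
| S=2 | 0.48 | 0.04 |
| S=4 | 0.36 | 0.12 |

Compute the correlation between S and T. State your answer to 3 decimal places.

E[S] = 2.96,  E[T] = 1.16
E[ST] = 3.52
cov(S,T) = E[ST] − E[S]E[T] = 3.52 − (2.96)(1.16) = 0.0864
Var(S) = 0.9984,  Var(T) = 0.1344
ρ = 0.0864 / √(0.9984·0.1344) ≈ 0.236

0.236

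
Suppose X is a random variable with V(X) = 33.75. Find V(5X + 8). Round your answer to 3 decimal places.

843.750

V(5X + 8) = (5)²·V(X) = 25·33.75 = 843.75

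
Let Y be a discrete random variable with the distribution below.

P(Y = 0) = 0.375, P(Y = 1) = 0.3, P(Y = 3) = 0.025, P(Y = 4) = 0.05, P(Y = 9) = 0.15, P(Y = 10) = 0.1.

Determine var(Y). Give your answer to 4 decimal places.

14.9194

E[Y] = (0)(0.375) + (1)(0.3) + (3)(0.025) + (4)(0.05) + (9)(0.15) + (10)(0.1) = 2.925
E[Y²] = (0)²(0.375) + (1)²(0.3) + (3)²(0.025) + (4)²(0.05) + (9)²(0.15) + (10)²(0.1) = 23.475
var(Y) = E[Y²] − (E[Y])² = 23.475 − (2.925)² = 14.919375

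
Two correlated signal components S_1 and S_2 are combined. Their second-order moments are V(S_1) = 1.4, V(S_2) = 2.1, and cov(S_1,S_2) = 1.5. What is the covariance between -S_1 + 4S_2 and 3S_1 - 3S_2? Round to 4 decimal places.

-6.9000

cov(-S_1 + 4S_2, 3S_1 - 3S_2) = (-1)(3)V(S_1) + (4)(-3)V(S_2) + [(-1)(-3) + (4)(3)]cov(S_1,S_2)
= -3·1.4 + -12·2.1 + 15·1.5 = -6.9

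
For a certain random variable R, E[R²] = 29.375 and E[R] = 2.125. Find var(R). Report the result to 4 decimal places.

var(R) = 29.375 − (2.125)² = 24.859375

24.8594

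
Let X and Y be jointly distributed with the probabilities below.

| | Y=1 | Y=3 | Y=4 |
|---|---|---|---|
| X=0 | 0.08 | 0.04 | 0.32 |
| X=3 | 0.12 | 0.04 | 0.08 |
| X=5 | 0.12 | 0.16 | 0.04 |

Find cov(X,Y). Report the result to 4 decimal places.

-1.0160

E[X] = 2.32,  E[Y] = 2.8
E[XY] = 5.48
cov(X,Y) = E[XY] − E[X]E[Y] = 5.48 − (2.32)(2.8) = -1.016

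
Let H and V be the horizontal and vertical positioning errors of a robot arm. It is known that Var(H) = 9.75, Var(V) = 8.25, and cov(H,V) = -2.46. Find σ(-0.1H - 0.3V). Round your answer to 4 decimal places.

0.8321

Var(-0.1H - 0.3V) = (-0.1)²·Var(H) + (-0.3)²·Var(V) + 2·(-0.1)·(-0.3)·cov(H,V)
= 0.01·9.75 + 0.09·8.25 + 0.06·-2.46 = 0.6924
σ(-0.1H - 0.3V) = √0.6924 ≈ 0.8321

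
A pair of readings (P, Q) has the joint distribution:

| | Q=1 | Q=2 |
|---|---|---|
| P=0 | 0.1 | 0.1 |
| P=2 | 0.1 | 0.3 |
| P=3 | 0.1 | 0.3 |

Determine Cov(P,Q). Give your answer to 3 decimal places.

E[P] = 2,  E[Q] = 1.7
E[PQ] = 3.5
Cov(P,Q) = E[PQ] − E[P]E[Q] = 3.5 − (2)(1.7) = 0.1

0.100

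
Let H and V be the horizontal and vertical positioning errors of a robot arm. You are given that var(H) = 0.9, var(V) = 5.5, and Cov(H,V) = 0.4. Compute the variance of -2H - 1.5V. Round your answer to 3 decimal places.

18.375

var(-2H - 1.5V) = (-2)²·var(H) + (-1.5)²·var(V) + 2·(-2)·(-1.5)·Cov(H,V)
= 4·0.9 + 2.25·5.5 + 6·0.4 = 18.375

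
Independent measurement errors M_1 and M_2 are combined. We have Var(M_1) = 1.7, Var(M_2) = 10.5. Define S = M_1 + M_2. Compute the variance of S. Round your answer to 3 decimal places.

By independence, Var(S) = (1)²Var(M_1) + (1)²Var(M_2)
= (1)²·1.7 + (1)²·10.5 = 12.2

12.200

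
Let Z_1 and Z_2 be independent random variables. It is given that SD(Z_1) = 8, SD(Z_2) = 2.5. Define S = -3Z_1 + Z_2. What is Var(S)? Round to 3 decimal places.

Var(Z_1) = 64, Var(Z_2) = 6.25
By independence, Var(S) = (-3)²Var(Z_1) + (1)²Var(Z_2)
= (-3)²·64 + (1)²·6.25 = 582.25

582.250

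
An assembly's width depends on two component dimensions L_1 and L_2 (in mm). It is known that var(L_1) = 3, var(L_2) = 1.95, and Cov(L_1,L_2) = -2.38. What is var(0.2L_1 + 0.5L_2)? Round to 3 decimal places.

var(0.2L_1 + 0.5L_2) = (0.2)²·var(L_1) + (0.5)²·var(L_2) + 2·(0.2)·(0.5)·Cov(L_1,L_2)
= 0.04·3 + 0.25·1.95 + 0.2·-2.38 = 0.1315

0.132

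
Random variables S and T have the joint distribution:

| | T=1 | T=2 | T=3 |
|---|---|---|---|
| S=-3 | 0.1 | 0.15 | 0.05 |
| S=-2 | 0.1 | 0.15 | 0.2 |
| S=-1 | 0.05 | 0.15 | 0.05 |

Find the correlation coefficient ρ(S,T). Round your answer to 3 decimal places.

E[S] = -2.05,  E[T] = 2.05
E[ST] = -4.15
cov(S,T) = E[ST] − E[S]E[T] = -4.15 − (-2.05)(2.05) = 0.0525
V(S) = 0.5475,  V(T) = 0.5475
ρ = 0.0525 / √(0.5475·0.5475) ≈ 0.096

0.096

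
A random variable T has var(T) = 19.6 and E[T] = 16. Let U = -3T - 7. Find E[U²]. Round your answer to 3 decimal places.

E[-3T - 7] = -3·16 − 7 = -55
var(-3T - 7) = (-3)²·19.6 = 176.4
E[U²] = var(U) + (E[U])² = 176.4 + (-55)² = 3201.4

3201.400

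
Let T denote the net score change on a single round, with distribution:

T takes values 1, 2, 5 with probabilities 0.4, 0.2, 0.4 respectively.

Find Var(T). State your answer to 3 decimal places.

E[T] = (1)(0.4) + (2)(0.2) + (5)(0.4) = 2.8
E[T²] = (1)²(0.4) + (2)²(0.2) + (5)²(0.4) = 11.2
Var(T) = E[T²] − (E[T])² = 11.2 − (2.8)² = 3.36

3.360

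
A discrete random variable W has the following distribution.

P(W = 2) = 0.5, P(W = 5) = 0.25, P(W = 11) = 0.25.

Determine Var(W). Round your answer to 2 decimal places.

E[W] = (2)(0.5) + (5)(0.25) + (11)(0.25) = 5
E[W²] = (2)²(0.5) + (5)²(0.25) + (11)²(0.25) = 38.5
Var(W) = E[W²] − (E[W])² = 38.5 − (5)² = 13.5

13.50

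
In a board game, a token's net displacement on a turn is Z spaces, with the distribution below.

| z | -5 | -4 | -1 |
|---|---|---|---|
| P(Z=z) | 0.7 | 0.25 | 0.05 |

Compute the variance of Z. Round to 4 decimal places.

E[Z] = (-5)(0.7) + (-4)(0.25) + (-1)(0.05) = -4.55
E[Z²] = (-5)²(0.7) + (-4)²(0.25) + (-1)²(0.05) = 21.55
Var(Z) = E[Z²] − (E[Z])² = 21.55 − (-4.55)² = 0.8475

0.8475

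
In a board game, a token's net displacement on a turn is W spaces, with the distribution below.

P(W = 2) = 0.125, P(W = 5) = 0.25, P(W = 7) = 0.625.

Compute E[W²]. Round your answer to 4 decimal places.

37.3750

E[W²] = (2)²(0.125) + (5)²(0.25) + (7)²(0.625) = 37.375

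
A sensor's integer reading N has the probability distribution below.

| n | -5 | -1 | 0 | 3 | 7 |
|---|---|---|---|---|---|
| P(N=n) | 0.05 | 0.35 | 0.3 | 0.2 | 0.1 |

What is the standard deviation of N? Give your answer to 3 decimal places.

E[N] = (-5)(0.05) + (-1)(0.35) + (0)(0.3) + (3)(0.2) + (7)(0.1) = 0.7
E[N²] = (-5)²(0.05) + (-1)²(0.35) + (0)²(0.3) + (3)²(0.2) + (7)²(0.1) = 8.3
Var(N) = E[N²] − (E[N])² = 8.3 − (0.7)² = 7.81
SD(N) = √7.81 ≈ 2.795

2.795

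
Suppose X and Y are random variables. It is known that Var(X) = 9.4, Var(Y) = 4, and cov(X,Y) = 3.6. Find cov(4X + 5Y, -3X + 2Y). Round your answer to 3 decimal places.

cov(4X + 5Y, -3X + 2Y) = (4)(-3)Var(X) + (5)(2)Var(Y) + [(4)(2) + (5)(-3)]cov(X,Y)
= -12·9.4 + 10·4 + -7·3.6 = -98

-98.000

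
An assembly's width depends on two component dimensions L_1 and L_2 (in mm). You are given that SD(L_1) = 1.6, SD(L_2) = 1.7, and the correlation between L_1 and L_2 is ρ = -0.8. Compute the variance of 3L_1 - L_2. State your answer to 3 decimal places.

Var(L_1) = (1.6)² = 2.56;  Var(L_2) = (1.7)² = 2.89
cov(L_1,L_2) = ρ·SD(L_1)·SD(L_2) = -0.8·1.6·1.7 = -2.176
Var(3L_1 - L_2) = (3)²·Var(L_1) + (-1)²·Var(L_2) + 2·(3)·(-1)·cov(L_1,L_2)
= 9·2.56 + 1·2.89 + -6·-2.176 = 38.986

38.986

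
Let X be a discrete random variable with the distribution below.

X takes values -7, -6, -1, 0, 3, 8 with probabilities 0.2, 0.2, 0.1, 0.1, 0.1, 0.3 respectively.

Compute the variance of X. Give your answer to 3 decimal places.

37.200

E[X] = (-7)(0.2) + (-6)(0.2) + (-1)(0.1) + (0)(0.1) + (3)(0.1) + (8)(0.3) = 0
E[X²] = (-7)²(0.2) + (-6)²(0.2) + (-1)²(0.1) + (0)²(0.1) + (3)²(0.1) + (8)²(0.3) = 37.2
var(X) = E[X²] − (E[X])² = 37.2 − (0)² = 37.2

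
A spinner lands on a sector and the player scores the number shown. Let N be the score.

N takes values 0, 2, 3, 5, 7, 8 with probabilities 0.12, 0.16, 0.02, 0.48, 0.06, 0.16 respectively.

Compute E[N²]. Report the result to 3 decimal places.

E[N²] = (0)²(0.12) + (2)²(0.16) + (3)²(0.02) + (5)²(0.48) + (7)²(0.06) + (8)²(0.16) = 26

26.000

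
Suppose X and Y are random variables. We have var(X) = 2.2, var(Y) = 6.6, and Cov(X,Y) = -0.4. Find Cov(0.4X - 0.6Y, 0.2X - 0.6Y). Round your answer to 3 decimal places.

Cov(0.4X - 0.6Y, 0.2X - 0.6Y) = (0.4)(0.2)var(X) + (-0.6)(-0.6)var(Y) + [(0.4)(-0.6) + (-0.6)(0.2)]Cov(X,Y)
= 0.08·2.2 + 0.36·6.6 + -0.36·-0.4 = 2.696

2.696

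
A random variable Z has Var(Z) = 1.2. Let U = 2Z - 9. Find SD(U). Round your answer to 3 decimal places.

Var(2Z - 9) = (2)²·1.2 = 4.8
SD(U) = √4.8 ≈ 2.191

2.191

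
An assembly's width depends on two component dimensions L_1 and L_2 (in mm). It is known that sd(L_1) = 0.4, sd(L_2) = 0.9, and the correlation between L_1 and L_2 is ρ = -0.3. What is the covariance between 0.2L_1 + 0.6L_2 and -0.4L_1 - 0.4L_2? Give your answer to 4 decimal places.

-0.1726

V(L_1) = (0.4)² = 0.16;  V(L_2) = (0.9)² = 0.81
Cov(L_1,L_2) = ρ·sd(L_1)·sd(L_2) = -0.3·0.4·0.9 = -0.108
Cov(0.2L_1 + 0.6L_2, -0.4L_1 - 0.4L_2) = (0.2)(-0.4)V(L_1) + (0.6)(-0.4)V(L_2) + [(0.2)(-0.4) + (0.6)(-0.4)]Cov(L_1,L_2)
= -0.08·0.16 + -0.24·0.81 + -0.32·-0.108 = -0.17264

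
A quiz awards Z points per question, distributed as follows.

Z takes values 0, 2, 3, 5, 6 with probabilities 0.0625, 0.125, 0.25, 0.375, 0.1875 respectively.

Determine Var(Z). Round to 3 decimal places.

E[Z] = (0)(0.0625) + (2)(0.125) + (3)(0.25) + (5)(0.375) + (6)(0.1875) = 4
E[Z²] = (0)²(0.0625) + (2)²(0.125) + (3)²(0.25) + (5)²(0.375) + (6)²(0.1875) = 18.875
Var(Z) = E[Z²] − (E[Z])² = 18.875 − (4)² = 2.875

2.875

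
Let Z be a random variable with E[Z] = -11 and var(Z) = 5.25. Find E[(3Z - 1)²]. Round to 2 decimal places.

1203.25

E[3Z - 1] = 3·-11 − 1 = -34
var(3Z - 1) = (3)²·5.25 = 47.25
E[(3Z - 1)²] = var((3Z - 1)) + (E[(3Z - 1)])² = 47.25 + (-34)² = 1203.25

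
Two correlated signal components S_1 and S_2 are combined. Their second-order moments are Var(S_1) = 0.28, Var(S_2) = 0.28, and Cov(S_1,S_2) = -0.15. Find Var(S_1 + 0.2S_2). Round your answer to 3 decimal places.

0.231

Var(S_1 + 0.2S_2) = (1)²·Var(S_1) + (0.2)²·Var(S_2) + 2·(1)·(0.2)·Cov(S_1,S_2)
= 1·0.28 + 0.04·0.28 + 0.4·-0.15 = 0.2312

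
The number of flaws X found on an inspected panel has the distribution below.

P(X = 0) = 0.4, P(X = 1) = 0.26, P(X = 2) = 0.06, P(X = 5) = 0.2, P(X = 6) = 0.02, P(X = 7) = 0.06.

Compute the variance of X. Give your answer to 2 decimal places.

E[X] = (0)(0.4) + (1)(0.26) + (2)(0.06) + (5)(0.2) + (6)(0.02) + (7)(0.06) = 1.92
E[X²] = (0)²(0.4) + (1)²(0.26) + (2)²(0.06) + (5)²(0.2) + (6)²(0.02) + (7)²(0.06) = 9.16
Var(X) = E[X²] − (E[X])² = 9.16 − (1.92)² = 5.4736

5.47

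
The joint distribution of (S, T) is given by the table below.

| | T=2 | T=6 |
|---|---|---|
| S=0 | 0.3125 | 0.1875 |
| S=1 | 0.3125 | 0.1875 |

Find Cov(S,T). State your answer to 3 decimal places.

0.000

E[S] = 0.5,  E[T] = 3.5
E[ST] = 1.75
Cov(S,T) = E[ST] − E[S]E[T] = 1.75 − (0.5)(3.5) = 0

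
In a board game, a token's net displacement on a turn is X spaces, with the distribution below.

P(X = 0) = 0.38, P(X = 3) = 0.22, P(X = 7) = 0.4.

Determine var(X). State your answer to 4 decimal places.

9.6084

E[X] = (0)(0.38) + (3)(0.22) + (7)(0.4) = 3.46
E[X²] = (0)²(0.38) + (3)²(0.22) + (7)²(0.4) = 21.58
var(X) = E[X²] − (E[X])² = 21.58 − (3.46)² = 9.6084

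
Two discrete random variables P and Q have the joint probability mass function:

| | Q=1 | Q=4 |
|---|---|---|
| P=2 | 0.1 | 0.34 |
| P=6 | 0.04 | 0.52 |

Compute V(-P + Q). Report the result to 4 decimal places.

E[P] = 4.24,  E[Q] = 3.58,  E[PQ] = 15.64
V(P) = 21.92 − (4.24)² = 3.9424;  V(Q) = 13.9 − (3.58)² = 1.0836
Cov(P,Q) = 15.64 − (4.24)(3.58) = 0.4608
V(-P + Q) = (-1)²·3.9424 + (1)²·1.0836 + 2·(-1)·(1)·0.4608 = 4.1044

4.1044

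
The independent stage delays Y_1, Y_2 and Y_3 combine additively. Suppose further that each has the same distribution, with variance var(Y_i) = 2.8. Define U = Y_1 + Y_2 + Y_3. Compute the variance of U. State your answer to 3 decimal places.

8.400

By independence, var(U) = (1)²var(Y_1) + (1)²var(Y_2) + (1)²var(Y_3)
= (1)²·2.8 + (1)²·2.8 + (1)²·2.8 = 8.4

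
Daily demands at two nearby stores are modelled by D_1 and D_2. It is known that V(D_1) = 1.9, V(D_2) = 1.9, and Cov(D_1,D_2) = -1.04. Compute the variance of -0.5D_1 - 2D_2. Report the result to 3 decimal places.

5.995

V(-0.5D_1 - 2D_2) = (-0.5)²·V(D_1) + (-2)²·V(D_2) + 2·(-0.5)·(-2)·Cov(D_1,D_2)
= 0.25·1.9 + 4·1.9 + 2·-1.04 = 5.995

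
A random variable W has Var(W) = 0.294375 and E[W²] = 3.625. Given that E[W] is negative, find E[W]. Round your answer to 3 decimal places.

-1.825

(E[W])² = E[W²] − Var(W) = 3.625 − 0.294375 = 3.330625
E[W] = −√3.330625 = -1.825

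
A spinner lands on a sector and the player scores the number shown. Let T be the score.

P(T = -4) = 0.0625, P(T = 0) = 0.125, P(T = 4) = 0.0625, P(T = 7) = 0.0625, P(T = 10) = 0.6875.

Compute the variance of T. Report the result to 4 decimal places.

E[T] = (-4)(0.0625) + (0)(0.125) + (4)(0.0625) + (7)(0.0625) + (10)(0.6875) = 7.3125
E[T²] = (-4)²(0.0625) + (0)²(0.125) + (4)²(0.0625) + (7)²(0.0625) + (10)²(0.6875) = 73.8125
Var(T) = E[T²] − (E[T])² = 73.8125 − (7.3125)² = 20.33984375

20.3398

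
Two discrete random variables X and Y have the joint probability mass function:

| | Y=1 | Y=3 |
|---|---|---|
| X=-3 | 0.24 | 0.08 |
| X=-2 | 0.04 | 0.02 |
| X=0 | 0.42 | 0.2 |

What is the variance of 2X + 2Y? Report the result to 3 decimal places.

E[X] = -1.08,  E[Y] = 1.6,  E[XY] = -1.64
V(X) = 3.12 − (-1.08)² = 1.9536;  V(Y) = 3.4 − (1.6)² = 0.84
Cov(X,Y) = -1.64 − (-1.08)(1.6) = 0.088
V(2X + 2Y) = (2)²·1.9536 + (2)²·0.84 + 2·(2)·(2)·0.088 = 11.8784

11.878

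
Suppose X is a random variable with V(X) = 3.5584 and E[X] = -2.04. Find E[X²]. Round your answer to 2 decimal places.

E[X²] = V(X) + (E[X])² = 3.5584 + (-2.04)² = 7.72

7.72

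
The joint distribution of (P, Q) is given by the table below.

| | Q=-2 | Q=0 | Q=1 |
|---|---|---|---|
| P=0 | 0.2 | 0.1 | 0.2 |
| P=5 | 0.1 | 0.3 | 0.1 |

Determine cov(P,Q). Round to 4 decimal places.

E[P] = 2.5,  E[Q] = -0.3
E[PQ] = -0.5
cov(P,Q) = E[PQ] − E[P]E[Q] = -0.5 − (2.5)(-0.3) = 0.25

0.2500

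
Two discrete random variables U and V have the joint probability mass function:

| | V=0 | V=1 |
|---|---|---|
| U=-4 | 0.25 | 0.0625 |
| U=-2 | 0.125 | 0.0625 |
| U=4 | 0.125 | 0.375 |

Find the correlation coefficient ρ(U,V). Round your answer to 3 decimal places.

0.508

E[U] = 0.375,  E[V] = 0.5
E[UV] = 1.125
Cov(U,V) = E[UV] − E[U]E[V] = 1.125 − (0.375)(0.5) = 0.9375
Var(U) = 13.609375,  Var(V) = 0.25
ρ = 0.9375 / √(13.609375·0.25) ≈ 0.508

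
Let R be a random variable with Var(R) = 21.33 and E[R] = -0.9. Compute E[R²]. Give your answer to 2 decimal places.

22.14

E[R²] = Var(R) + (E[R])² = 21.33 + (-0.9)² = 22.14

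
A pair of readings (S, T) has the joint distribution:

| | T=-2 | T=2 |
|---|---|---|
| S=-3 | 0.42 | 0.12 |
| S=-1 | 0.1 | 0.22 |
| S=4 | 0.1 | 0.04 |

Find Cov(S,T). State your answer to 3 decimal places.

E[S] = -1.38,  E[T] = -0.48
E[ST] = 1.08
Cov(S,T) = E[ST] − E[S]E[T] = 1.08 − (-1.38)(-0.48) = 0.4176

0.418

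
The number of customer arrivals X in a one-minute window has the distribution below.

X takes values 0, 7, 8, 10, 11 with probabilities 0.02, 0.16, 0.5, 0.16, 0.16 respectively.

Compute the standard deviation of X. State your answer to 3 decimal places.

1.814

E[X] = (0)(0.02) + (7)(0.16) + (8)(0.5) + (10)(0.16) + (11)(0.16) = 8.48
E[X²] = (0)²(0.02) + (7)²(0.16) + (8)²(0.5) + (10)²(0.16) + (11)²(0.16) = 75.2
Var(X) = E[X²] − (E[X])² = 75.2 − (8.48)² = 3.2896
SD(X) = √3.2896 ≈ 1.814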